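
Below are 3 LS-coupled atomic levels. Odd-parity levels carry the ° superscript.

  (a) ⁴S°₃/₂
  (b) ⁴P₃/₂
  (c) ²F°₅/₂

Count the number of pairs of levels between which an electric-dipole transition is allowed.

1

(a)–(b): allowed.
(a)–(c): forbidden (parity, ΔS, ΔL).
(b)–(c): forbidden (ΔS, ΔL).
Allowed pairs: 1 of 3.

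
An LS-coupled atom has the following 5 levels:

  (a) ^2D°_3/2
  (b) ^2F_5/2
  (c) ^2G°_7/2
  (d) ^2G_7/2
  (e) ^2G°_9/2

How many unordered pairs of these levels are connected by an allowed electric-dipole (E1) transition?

4

(a)–(b): allowed.
(a)–(c): forbidden (parity, ΔL, ΔJ).
(a)–(d): forbidden (ΔL, ΔJ).
(a)–(e): forbidden (parity, ΔL, ΔJ).
(b)–(c): allowed.
(b)–(d): forbidden (parity).
(b)–(e): forbidden (ΔJ).
(c)–(d): allowed.
(c)–(e): forbidden (parity).
(d)–(e): allowed.
Allowed pairs: 4 of 10.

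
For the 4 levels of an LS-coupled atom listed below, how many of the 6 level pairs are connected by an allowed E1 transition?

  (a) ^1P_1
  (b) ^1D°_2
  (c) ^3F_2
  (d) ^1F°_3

(a)–(b): allowed.
(a)–(c): forbidden (parity, ΔS, ΔL).
(a)–(d): forbidden (ΔL, ΔJ).
(b)–(c): forbidden (ΔS).
(b)–(d): forbidden (parity).
(c)–(d): forbidden (ΔS).
Allowed pairs: 1 of 6.

1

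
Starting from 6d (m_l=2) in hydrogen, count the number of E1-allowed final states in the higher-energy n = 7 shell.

E1 requires Δl = ±1, so l_f ∈ {1, 3}; with 0 ≤ l_f ≤ n_f−1 = 6, the allowed l_f values are {1, 3}.
For l_f = 1: m_f ∈ {m_i−1, m_i, m_i+1} ∩ [−1, 1] = {1} → 1 state.
For l_f = 3: m_f ∈ {m_i−1, m_i, m_i+1} ∩ [−3, 3] = {1, 2, 3} → 3 states.
Total: 4.

4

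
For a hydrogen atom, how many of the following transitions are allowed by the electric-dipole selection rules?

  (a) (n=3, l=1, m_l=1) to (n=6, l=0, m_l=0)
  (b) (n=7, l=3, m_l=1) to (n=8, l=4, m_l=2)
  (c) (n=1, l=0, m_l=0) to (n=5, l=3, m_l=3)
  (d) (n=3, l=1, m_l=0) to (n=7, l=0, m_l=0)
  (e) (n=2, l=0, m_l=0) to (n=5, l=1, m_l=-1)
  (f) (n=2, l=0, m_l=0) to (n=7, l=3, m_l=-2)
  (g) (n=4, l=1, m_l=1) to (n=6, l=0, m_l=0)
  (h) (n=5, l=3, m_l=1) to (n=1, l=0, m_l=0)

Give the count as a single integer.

5

(a) allowed
(b) allowed
(c) forbidden — Δl = +3 (E1 requires Δl = ±1); Δm_l = +3 (E1 requires Δm_l = 0, ±1)
(d) allowed
(e) allowed
(f) forbidden — Δl = +3 (E1 requires Δl = ±1); Δm_l = -2 (E1 requires Δm_l = 0, ±1)
(g) allowed
(h) forbidden — Δl = -3 (E1 requires Δl = ±1)
Total allowed: 5 of 8.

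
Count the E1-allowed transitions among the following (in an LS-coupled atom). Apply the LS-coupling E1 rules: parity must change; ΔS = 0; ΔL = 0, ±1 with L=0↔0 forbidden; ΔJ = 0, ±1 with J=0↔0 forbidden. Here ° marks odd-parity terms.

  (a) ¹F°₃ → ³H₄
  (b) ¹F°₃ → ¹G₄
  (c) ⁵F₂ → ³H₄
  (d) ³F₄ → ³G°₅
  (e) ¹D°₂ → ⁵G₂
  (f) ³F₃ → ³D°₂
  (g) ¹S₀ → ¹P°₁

4

(a) forbidden (ΔS, ΔL fail)
(b) allowed
(c) forbidden (parity, ΔS, ΔL, ΔJ fail)
(d) allowed
(e) forbidden (ΔS, ΔL fail)
(f) allowed
(g) allowed
Total allowed: 4 of 7.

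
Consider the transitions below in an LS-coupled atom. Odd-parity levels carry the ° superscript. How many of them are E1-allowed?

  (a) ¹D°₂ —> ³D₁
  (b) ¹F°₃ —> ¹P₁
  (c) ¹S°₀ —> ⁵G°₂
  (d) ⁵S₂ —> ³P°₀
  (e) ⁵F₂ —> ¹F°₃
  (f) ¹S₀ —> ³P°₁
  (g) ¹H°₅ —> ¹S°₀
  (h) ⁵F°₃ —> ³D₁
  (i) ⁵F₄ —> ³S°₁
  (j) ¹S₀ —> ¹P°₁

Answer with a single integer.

1

(a) forbidden (ΔS fails)
(b) forbidden (ΔL, ΔJ fail)
(c) forbidden (parity, ΔS, ΔL, ΔJ fail)
(d) forbidden (ΔS, ΔJ fail)
(e) forbidden (ΔS fails)
(f) forbidden (ΔS fails)
(g) forbidden (parity, ΔL, ΔJ fail)
(h) forbidden (ΔS, ΔJ fail)
(i) forbidden (ΔS, ΔL, ΔJ fail)
(j) allowed
Total allowed: 1 of 10.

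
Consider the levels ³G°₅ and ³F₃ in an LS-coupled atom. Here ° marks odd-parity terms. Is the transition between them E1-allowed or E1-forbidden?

Initial level: S=1, L=4, J=5, parity odd. Final level: S=1, L=3, J=3, parity even.
Parity must change: odd → even — satisfied.
ΔS = 0: S: 1 → 1 — satisfied.
ΔL = 0, ±1 (not L=0↔0): L: 4 → 3, ΔL = -1 — satisfied.
ΔJ = 0, ±1 (not J=0↔0): J: 5 → 3, ΔJ = -2 — violated.
Rule(s) violated: ΔJ.

forbidden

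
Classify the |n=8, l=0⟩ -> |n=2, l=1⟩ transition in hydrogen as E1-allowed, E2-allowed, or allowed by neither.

Δl = 1 − 0 = +1; l_i + l_f = 1.
E1 (Δl = ±1): satisfied.
E2 (Δl = 0,±2, l_i+l_f ≥ 2): not satisfied.

E1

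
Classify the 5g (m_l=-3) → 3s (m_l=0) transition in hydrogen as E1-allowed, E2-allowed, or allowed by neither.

Δl = 0 − 4 = -4; l_i + l_f = 4.
Δm_l = +3.
E1 (Δl = ±1, |Δm_l| ≤ 1): not satisfied.
E2 (Δl = 0,±2, l_i+l_f ≥ 2, |Δm_l| ≤ 2): not satisfied.

neither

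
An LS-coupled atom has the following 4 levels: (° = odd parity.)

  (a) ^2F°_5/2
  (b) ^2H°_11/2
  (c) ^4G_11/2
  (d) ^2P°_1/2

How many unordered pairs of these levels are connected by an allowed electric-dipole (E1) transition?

(a)–(b): forbidden (parity, ΔL, ΔJ).
(a)–(c): forbidden (ΔS, ΔJ).
(a)–(d): forbidden (parity, ΔL, ΔJ).
(b)–(c): forbidden (ΔS).
(b)–(d): forbidden (parity, ΔL, ΔJ).
(c)–(d): forbidden (ΔS, ΔL, ΔJ).
Allowed pairs: 0 of 6.

0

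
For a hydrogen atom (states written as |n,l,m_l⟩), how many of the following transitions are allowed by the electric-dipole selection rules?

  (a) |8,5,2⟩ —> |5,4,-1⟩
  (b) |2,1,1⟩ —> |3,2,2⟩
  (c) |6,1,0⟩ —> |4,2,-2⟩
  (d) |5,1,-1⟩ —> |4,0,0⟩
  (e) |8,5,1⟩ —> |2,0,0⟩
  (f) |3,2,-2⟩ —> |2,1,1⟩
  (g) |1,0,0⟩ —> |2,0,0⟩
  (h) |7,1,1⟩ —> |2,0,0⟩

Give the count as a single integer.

3

(a) forbidden — Δm_l = -3 (E1 requires Δm_l = 0, ±1)
(b) allowed
(c) forbidden — Δm_l = -2 (E1 requires Δm_l = 0, ±1)
(d) allowed
(e) forbidden — Δl = -5 (E1 requires Δl = ±1)
(f) forbidden — Δm_l = +3 (E1 requires Δm_l = 0, ±1)
(g) forbidden — Δl = +0 (E1 requires Δl = ±1)
(h) allowed
Total allowed: 3 of 8.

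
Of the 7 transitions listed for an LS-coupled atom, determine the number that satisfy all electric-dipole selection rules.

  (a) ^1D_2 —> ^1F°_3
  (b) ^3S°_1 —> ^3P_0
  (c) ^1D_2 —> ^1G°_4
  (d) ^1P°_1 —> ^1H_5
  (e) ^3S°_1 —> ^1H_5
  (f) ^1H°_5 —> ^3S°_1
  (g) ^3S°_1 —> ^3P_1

(a) allowed
(b) allowed
(c) forbidden (ΔL, ΔJ fail)
(d) forbidden (ΔL, ΔJ fail)
(e) forbidden (ΔS, ΔL, ΔJ fail)
(f) forbidden (parity, ΔS, ΔL, ΔJ fail)
(g) allowed
Total allowed: 3 of 7.

3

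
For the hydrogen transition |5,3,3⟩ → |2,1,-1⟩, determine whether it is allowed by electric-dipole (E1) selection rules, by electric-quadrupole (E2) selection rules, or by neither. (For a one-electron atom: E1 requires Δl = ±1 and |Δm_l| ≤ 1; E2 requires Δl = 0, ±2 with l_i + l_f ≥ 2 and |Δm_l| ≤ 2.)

neither

Δl = 1 − 3 = -2; l_i + l_f = 4.
Δm_l = -4.
E1 (Δl = ±1, |Δm_l| ≤ 1): not satisfied.
E2 (Δl = 0,±2, l_i+l_f ≥ 2, |Δm_l| ≤ 2): not satisfied.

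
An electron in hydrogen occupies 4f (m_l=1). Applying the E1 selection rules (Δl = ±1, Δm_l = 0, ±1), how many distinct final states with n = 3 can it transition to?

3

E1 requires Δl = ±1, so l_f ∈ {2, 4}; with 0 ≤ l_f ≤ n_f−1 = 2, the allowed l_f values are {2}.
For l_f = 2: m_f ∈ {m_i−1, m_i, m_i+1} ∩ [−2, 2] = {0, 1, 2} → 3 states.
Total: 3.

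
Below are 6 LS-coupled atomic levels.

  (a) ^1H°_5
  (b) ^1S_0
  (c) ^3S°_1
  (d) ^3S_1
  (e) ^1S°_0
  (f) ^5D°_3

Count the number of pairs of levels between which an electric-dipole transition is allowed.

(a)–(b): forbidden (ΔL, ΔJ).
(a)–(c): forbidden (parity, ΔS, ΔL, ΔJ).
(a)–(d): forbidden (ΔS, ΔL, ΔJ).
(a)–(e): forbidden (parity, ΔL, ΔJ).
(a)–(f): forbidden (parity, ΔS, ΔL, ΔJ).
(b)–(c): forbidden (ΔS, ΔL).
(b)–(d): forbidden (parity, ΔS, ΔL).
(b)–(e): forbidden (ΔL, ΔJ).
(b)–(f): forbidden (ΔS, ΔL, ΔJ).
(c)–(d): forbidden (ΔL).
(c)–(e): forbidden (parity, ΔS, ΔL).
(c)–(f): forbidden (parity, ΔS, ΔL, ΔJ).
(d)–(e): forbidden (ΔS, ΔL).
(d)–(f): forbidden (ΔS, ΔL, ΔJ).
(e)–(f): forbidden (parity, ΔS, ΔL, ΔJ).
Allowed pairs: 0 of 15.

0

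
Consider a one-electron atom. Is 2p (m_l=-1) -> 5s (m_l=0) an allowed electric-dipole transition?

allowed

Δl = 0 − 1 = -1; the E1 rule Δl = ±1 is ✓.
Δm_l = 0 − (-1) = +1. E1 requires Δm_l = 0, ±1: ✓.
All E1 selection rules are satisfied.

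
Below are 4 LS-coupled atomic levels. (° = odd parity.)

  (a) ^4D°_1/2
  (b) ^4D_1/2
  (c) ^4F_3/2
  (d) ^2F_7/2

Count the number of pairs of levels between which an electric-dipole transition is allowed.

(a)–(b): allowed.
(a)–(c): allowed.
(a)–(d): forbidden (ΔS, ΔJ).
(b)–(c): forbidden (parity).
(b)–(d): forbidden (parity, ΔS, ΔJ).
(c)–(d): forbidden (parity, ΔS, ΔJ).
Allowed pairs: 2 of 6.

2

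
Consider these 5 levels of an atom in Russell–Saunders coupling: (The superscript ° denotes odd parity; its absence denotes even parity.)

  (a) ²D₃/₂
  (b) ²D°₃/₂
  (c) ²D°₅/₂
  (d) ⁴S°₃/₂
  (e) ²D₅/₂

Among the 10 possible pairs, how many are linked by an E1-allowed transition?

4

(a)–(b): allowed.
(a)–(c): allowed.
(a)–(d): forbidden (ΔS, ΔL).
(a)–(e): forbidden (parity).
(b)–(c): forbidden (parity).
(b)–(d): forbidden (parity, ΔS, ΔL).
(b)–(e): allowed.
(c)–(d): forbidden (parity, ΔS, ΔL).
(c)–(e): allowed.
(d)–(e): forbidden (ΔS, ΔL).
Allowed pairs: 4 of 10.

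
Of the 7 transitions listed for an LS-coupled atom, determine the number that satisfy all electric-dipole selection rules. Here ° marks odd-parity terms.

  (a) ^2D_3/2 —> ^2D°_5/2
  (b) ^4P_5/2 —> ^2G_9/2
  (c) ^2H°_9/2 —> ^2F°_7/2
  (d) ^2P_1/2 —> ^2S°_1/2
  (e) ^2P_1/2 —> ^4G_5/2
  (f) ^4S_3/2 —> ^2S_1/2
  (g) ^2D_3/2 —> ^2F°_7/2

2

(a) allowed
(b) forbidden (parity, ΔS, ΔL, ΔJ fail)
(c) forbidden (parity, ΔL fail)
(d) allowed
(e) forbidden (parity, ΔS, ΔL, ΔJ fail)
(f) forbidden (parity, ΔS, ΔL fail)
(g) forbidden (ΔJ fails)
Total allowed: 2 of 7.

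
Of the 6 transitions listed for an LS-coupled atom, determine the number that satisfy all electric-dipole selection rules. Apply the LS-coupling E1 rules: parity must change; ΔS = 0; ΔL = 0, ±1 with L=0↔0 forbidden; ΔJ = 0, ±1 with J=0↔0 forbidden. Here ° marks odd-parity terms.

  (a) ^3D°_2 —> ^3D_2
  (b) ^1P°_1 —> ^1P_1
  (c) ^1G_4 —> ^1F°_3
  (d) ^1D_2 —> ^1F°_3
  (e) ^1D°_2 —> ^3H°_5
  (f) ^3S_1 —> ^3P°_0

5

(a) allowed
(b) allowed
(c) allowed
(d) allowed
(e) forbidden (parity, ΔS, ΔL, ΔJ fail)
(f) allowed
Total allowed: 5 of 6.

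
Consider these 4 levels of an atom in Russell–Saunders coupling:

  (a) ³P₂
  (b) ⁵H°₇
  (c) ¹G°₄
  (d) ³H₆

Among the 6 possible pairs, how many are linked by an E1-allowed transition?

0

(a)–(b): forbidden (ΔS, ΔL, ΔJ).
(a)–(c): forbidden (ΔS, ΔL, ΔJ).
(a)–(d): forbidden (parity, ΔL, ΔJ).
(b)–(c): forbidden (parity, ΔS, ΔJ).
(b)–(d): forbidden (ΔS).
(c)–(d): forbidden (ΔS, ΔJ).
Allowed pairs: 0 of 6.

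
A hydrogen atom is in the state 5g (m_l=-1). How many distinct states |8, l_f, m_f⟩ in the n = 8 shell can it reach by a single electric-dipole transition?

6

E1 requires Δl = ±1, so l_f ∈ {3, 5}; with 0 ≤ l_f ≤ n_f−1 = 7, the allowed l_f values are {3, 5}.
For l_f = 3: m_f ∈ {m_i−1, m_i, m_i+1} ∩ [−3, 3] = {-2, -1, 0} → 3 states.
For l_f = 5: m_f ∈ {m_i−1, m_i, m_i+1} ∩ [−5, 5] = {-2, -1, 0} → 3 states.
Total: 6.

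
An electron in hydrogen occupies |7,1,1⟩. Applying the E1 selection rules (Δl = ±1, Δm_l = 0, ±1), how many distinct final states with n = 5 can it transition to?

E1 requires Δl = ±1, so l_f ∈ {0, 2}; with 0 ≤ l_f ≤ n_f−1 = 4, the allowed l_f values are {0, 2}.
For l_f = 0: m_f ∈ {m_i−1, m_i, m_i+1} ∩ [−0, 0] = {0} → 1 state.
For l_f = 2: m_f ∈ {m_i−1, m_i, m_i+1} ∩ [−2, 2] = {0, 1, 2} → 3 states.
Total: 4.

4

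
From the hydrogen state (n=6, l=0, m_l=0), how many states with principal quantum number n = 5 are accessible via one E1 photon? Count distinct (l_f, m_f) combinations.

3

E1 requires Δl = ±1, so l_f ∈ {-1, 1}; with 0 ≤ l_f ≤ n_f−1 = 4, the allowed l_f values are {1}.
For l_f = 1: m_f ∈ {m_i−1, m_i, m_i+1} ∩ [−1, 1] = {-1, 0, 1} → 3 states.
Total: 3.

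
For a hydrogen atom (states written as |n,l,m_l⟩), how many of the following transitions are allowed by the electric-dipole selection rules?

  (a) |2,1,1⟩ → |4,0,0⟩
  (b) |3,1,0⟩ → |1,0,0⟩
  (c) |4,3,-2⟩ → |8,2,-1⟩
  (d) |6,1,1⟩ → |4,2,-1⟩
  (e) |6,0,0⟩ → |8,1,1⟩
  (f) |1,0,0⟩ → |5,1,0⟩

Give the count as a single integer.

(a) allowed
(b) allowed
(c) allowed
(d) forbidden — Δm_l = -2 (E1 requires Δm_l = 0, ±1)
(e) allowed
(f) allowed
Total allowed: 5 of 6.

5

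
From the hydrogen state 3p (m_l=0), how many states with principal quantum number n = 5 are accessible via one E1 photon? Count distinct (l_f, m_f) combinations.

E1 requires Δl = ±1, so l_f ∈ {0, 2}; with 0 ≤ l_f ≤ n_f−1 = 4, the allowed l_f values are {0, 2}.
For l_f = 0: m_f ∈ {m_i−1, m_i, m_i+1} ∩ [−0, 0] = {0} → 1 state.
For l_f = 2: m_f ∈ {m_i−1, m_i, m_i+1} ∩ [−2, 2] = {-1, 0, 1} → 3 states.
Total: 4.

4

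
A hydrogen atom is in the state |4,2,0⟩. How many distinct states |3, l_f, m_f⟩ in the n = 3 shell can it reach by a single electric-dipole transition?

3

E1 requires Δl = ±1, so l_f ∈ {1, 3}; with 0 ≤ l_f ≤ n_f−1 = 2, the allowed l_f values are {1}.
For l_f = 1: m_f ∈ {m_i−1, m_i, m_i+1} ∩ [−1, 1] = {-1, 0, 1} → 3 states.
Total: 3.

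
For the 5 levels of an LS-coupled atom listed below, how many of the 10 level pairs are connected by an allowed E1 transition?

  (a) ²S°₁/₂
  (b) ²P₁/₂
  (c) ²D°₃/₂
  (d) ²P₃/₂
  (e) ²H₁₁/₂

4

(a)–(b): allowed.
(a)–(c): forbidden (parity, ΔL).
(a)–(d): allowed.
(a)–(e): forbidden (ΔL, ΔJ).
(b)–(c): allowed.
(b)–(d): forbidden (parity).
(b)–(e): forbidden (parity, ΔL, ΔJ).
(c)–(d): allowed.
(c)–(e): forbidden (ΔL, ΔJ).
(d)–(e): forbidden (parity, ΔL, ΔJ).
Allowed pairs: 4 of 10.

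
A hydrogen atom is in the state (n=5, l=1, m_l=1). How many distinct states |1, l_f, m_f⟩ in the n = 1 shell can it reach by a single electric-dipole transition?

1

E1 requires Δl = ±1, so l_f ∈ {0, 2}; with 0 ≤ l_f ≤ n_f−1 = 0, the allowed l_f values are {0}.
For l_f = 0: m_f ∈ {m_i−1, m_i, m_i+1} ∩ [−0, 0] = {0} → 1 state.
Total: 1.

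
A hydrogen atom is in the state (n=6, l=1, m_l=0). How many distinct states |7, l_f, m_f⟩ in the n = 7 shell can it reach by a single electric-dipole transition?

E1 requires Δl = ±1, so l_f ∈ {0, 2}; with 0 ≤ l_f ≤ n_f−1 = 6, the allowed l_f values are {0, 2}.
For l_f = 0: m_f ∈ {m_i−1, m_i, m_i+1} ∩ [−0, 0] = {0} → 1 state.
For l_f = 2: m_f ∈ {m_i−1, m_i, m_i+1} ∩ [−2, 2] = {-1, 0, 1} → 3 states.
Total: 4.

4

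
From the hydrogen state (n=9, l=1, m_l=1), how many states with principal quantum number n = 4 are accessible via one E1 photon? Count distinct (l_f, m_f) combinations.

E1 requires Δl = ±1, so l_f ∈ {0, 2}; with 0 ≤ l_f ≤ n_f−1 = 3, the allowed l_f values are {0, 2}.
For l_f = 0: m_f ∈ {m_i−1, m_i, m_i+1} ∩ [−0, 0] = {0} → 1 state.
For l_f = 2: m_f ∈ {m_i−1, m_i, m_i+1} ∩ [−2, 2] = {0, 1, 2} → 3 states.
Total: 4.

4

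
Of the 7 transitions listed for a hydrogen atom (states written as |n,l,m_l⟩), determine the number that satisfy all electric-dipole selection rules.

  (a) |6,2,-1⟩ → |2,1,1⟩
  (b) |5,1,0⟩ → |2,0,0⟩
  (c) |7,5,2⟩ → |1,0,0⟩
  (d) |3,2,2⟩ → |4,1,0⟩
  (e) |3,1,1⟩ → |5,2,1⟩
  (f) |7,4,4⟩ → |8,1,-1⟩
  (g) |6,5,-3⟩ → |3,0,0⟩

2

(a) forbidden — Δm_l = +2 (E1 requires Δm_l = 0, ±1)
(b) allowed
(c) forbidden — Δl = -5 (E1 requires Δl = ±1); Δm_l = -2 (E1 requires Δm_l = 0, ±1)
(d) forbidden — Δm_l = -2 (E1 requires Δm_l = 0, ±1)
(e) allowed
(f) forbidden — Δl = -3 (E1 requires Δl = ±1); Δm_l = -5 (E1 requires Δm_l = 0, ±1)
(g) forbidden — Δl = -5 (E1 requires Δl = ±1); Δm_l = +3 (E1 requires Δm_l = 0, ±1)
Total allowed: 2 of 7.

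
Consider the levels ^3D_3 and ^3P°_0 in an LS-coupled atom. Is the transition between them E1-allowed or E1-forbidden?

forbidden

Reading off the term symbols: S 1→1, L 2→1, J 3→0, parity even→odd.
Parity must change: even → odd — ok.
ΔS = 0: S: 1 → 1 — ok.
ΔL = 0, ±1 (not L=0↔0): L: 2 → 1, ΔL = -1 — ok.
ΔJ = 0, ±1 (not J=0↔0): J: 3 → 0, ΔJ = -3 — fails.
Rule(s) violated: ΔJ.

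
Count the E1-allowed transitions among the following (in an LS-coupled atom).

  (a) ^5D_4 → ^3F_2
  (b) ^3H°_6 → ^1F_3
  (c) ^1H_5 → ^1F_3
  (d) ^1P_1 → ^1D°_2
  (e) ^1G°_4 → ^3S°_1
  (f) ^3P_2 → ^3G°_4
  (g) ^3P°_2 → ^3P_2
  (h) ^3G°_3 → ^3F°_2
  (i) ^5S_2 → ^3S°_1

(a) forbidden (parity, ΔS, ΔJ fail)
(b) forbidden (ΔS, ΔL, ΔJ fail)
(c) forbidden (parity, ΔL, ΔJ fail)
(d) allowed
(e) forbidden (parity, ΔS, ΔL, ΔJ fail)
(f) forbidden (ΔL, ΔJ fail)
(g) allowed
(h) forbidden (parity fails)
(i) forbidden (ΔS, ΔL fail)
Total allowed: 2 of 9.

2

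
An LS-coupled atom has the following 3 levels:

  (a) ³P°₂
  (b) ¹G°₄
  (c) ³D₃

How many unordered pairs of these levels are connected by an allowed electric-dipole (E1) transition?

1

(a)–(b): forbidden (parity, ΔS, ΔL, ΔJ).
(a)–(c): allowed.
(b)–(c): forbidden (ΔS, ΔL).
Allowed pairs: 1 of 3.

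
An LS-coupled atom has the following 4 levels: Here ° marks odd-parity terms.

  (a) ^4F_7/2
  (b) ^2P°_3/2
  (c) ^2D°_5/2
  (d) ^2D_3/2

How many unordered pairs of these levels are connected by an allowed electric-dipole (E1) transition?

2

(a)–(b): forbidden (ΔS, ΔL, ΔJ).
(a)–(c): forbidden (ΔS).
(a)–(d): forbidden (parity, ΔS, ΔJ).
(b)–(c): forbidden (parity).
(b)–(d): allowed.
(c)–(d): allowed.
Allowed pairs: 2 of 6.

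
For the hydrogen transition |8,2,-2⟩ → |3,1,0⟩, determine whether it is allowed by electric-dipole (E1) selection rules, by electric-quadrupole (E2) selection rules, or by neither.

Δl = 1 − 2 = -1; l_i + l_f = 3.
Δm_l = +2.
E1 (Δl = ±1, |Δm_l| ≤ 1): not satisfied.
E2 (Δl = 0,±2, l_i+l_f ≥ 2, |Δm_l| ≤ 2): not satisfied.

neither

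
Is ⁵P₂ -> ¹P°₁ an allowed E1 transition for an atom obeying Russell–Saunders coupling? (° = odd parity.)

Initial level: S=2, L=1, J=2, parity even. Final level: S=0, L=1, J=1, parity odd.
Parity must change: even → odd — ✓.
ΔS = 0: S: 2 → 0 — ✗.
ΔL = 0, ±1 (not L=0↔0): L: 1 → 1, ΔL = +0 — ✓.
ΔJ = 0, ±1 (not J=0↔0): J: 2 → 1, ΔJ = -1 — ✓.
Rule(s) violated: ΔS.

forbidden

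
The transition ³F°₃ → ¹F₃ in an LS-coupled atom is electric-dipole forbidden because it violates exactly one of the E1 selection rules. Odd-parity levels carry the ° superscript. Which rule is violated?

Initial level: S=1, L=3, J=3, parity odd. Final level: S=0, L=3, J=3, parity even.
ΔS = 0: S: 1 → 0 — fails.
Parity must change: odd → even — passes.
ΔJ = 0, ±1 (not J=0↔0): J: 3 → 3, ΔJ = +0 — passes.
ΔL = 0, ±1 (not L=0↔0): L: 3 → 3, ΔL = +0 — passes.

the ΔS = 0 rule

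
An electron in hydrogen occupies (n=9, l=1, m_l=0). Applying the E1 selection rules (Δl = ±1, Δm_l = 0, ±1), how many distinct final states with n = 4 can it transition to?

E1 requires Δl = ±1, so l_f ∈ {0, 2}; with 0 ≤ l_f ≤ n_f−1 = 3, the allowed l_f values are {0, 2}.
For l_f = 0: m_f ∈ {m_i−1, m_i, m_i+1} ∩ [−0, 0] = {0} → 1 state.
For l_f = 2: m_f ∈ {m_i−1, m_i, m_i+1} ∩ [−2, 2] = {-1, 0, 1} → 3 states.
Total: 4.

4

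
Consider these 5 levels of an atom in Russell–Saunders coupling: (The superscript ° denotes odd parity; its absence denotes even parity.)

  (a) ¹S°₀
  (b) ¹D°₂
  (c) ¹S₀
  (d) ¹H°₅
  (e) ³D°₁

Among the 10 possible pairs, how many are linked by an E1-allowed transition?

(a)–(b): forbidden (parity, ΔL, ΔJ).
(a)–(c): forbidden (ΔL, ΔJ).
(a)–(d): forbidden (parity, ΔL, ΔJ).
(a)–(e): forbidden (parity, ΔS, ΔL).
(b)–(c): forbidden (ΔL, ΔJ).
(b)–(d): forbidden (parity, ΔL, ΔJ).
(b)–(e): forbidden (parity, ΔS).
(c)–(d): forbidden (ΔL, ΔJ).
(c)–(e): forbidden (ΔS, ΔL).
(d)–(e): forbidden (parity, ΔS, ΔL, ΔJ).
Allowed pairs: 0 of 10.

0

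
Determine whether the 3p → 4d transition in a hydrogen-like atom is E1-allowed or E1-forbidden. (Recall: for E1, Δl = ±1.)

allowed

Initial l = 1, final l = 2, so Δl = +1. E1 requires Δl = ±1: ok.
All E1 selection rules are satisfied.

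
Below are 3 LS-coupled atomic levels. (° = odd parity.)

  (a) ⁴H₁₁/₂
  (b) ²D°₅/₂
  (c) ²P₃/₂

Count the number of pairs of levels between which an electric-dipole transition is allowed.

1

(a)–(b): forbidden (ΔS, ΔL, ΔJ).
(a)–(c): forbidden (parity, ΔS, ΔL, ΔJ).
(b)–(c): allowed.
Allowed pairs: 1 of 3.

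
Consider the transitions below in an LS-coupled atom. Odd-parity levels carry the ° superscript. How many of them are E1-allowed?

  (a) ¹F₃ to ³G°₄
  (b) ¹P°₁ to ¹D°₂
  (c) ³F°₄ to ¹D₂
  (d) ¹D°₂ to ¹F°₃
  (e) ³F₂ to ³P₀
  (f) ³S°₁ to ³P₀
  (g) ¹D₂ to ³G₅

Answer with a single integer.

(a) forbidden (ΔS fails)
(b) forbidden (parity fails)
(c) forbidden (ΔS, ΔJ fail)
(d) forbidden (parity fails)
(e) forbidden (parity, ΔL, ΔJ fail)
(f) allowed
(g) forbidden (parity, ΔS, ΔL, ΔJ fail)
Total allowed: 1 of 7.

1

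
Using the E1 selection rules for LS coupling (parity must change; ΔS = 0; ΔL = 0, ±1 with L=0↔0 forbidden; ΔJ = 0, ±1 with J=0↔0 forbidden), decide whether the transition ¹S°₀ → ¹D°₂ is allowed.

Parity must change: odd → odd — violated.
ΔS = 0: S: 0 → 0 — satisfied.
ΔL = 0, ±1 (not L=0↔0): L: 0 → 2, ΔL = +2 — violated.
ΔJ = 0, ±1 (not J=0↔0): J: 0 → 2, ΔJ = +2 — violated.
Rule(s) violated: parity, ΔL, ΔJ.

forbidden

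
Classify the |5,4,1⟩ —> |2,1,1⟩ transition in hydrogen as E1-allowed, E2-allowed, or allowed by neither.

neither

Δl = 1 − 4 = -3; l_i + l_f = 5.
Δm_l = +0.
E1 (Δl = ±1, |Δm_l| ≤ 1): not satisfied.
E2 (Δl = 0,±2, l_i+l_f ≥ 2, |Δm_l| ≤ 2): not satisfied.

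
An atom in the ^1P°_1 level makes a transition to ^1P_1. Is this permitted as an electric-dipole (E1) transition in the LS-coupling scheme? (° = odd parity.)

allowed

Parity must change: odd → even — satisfied.
ΔS = 0: S: 0 → 0 — satisfied.
ΔL = 0, ±1 (not L=0↔0): L: 1 → 1, ΔL = +0 — satisfied.
ΔJ = 0, ±1 (not J=0↔0): J: 1 → 1, ΔJ = +0 — satisfied.
All four E1 rules are satisfied.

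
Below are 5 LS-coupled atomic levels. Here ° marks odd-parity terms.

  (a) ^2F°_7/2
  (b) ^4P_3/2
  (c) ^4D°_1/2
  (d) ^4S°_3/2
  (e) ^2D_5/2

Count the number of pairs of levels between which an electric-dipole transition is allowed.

(a)–(b): forbidden (ΔS, ΔL, ΔJ).
(a)–(c): forbidden (parity, ΔS, ΔJ).
(a)–(d): forbidden (parity, ΔS, ΔL, ΔJ).
(a)–(e): allowed.
(b)–(c): allowed.
(b)–(d): allowed.
(b)–(e): forbidden (parity, ΔS).
(c)–(d): forbidden (parity, ΔL).
(c)–(e): forbidden (ΔS, ΔJ).
(d)–(e): forbidden (ΔS, ΔL).
Allowed pairs: 3 of 10.

3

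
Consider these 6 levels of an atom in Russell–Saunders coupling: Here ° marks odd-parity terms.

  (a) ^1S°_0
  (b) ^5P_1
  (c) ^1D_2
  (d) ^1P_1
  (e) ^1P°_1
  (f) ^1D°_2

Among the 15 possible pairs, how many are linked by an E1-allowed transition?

5

(a)–(b): forbidden (ΔS).
(a)–(c): forbidden (ΔL, ΔJ).
(a)–(d): allowed.
(a)–(e): forbidden (parity).
(a)–(f): forbidden (parity, ΔL, ΔJ).
(b)–(c): forbidden (parity, ΔS).
(b)–(d): forbidden (parity, ΔS).
(b)–(e): forbidden (ΔS).
(b)–(f): forbidden (ΔS).
(c)–(d): forbidden (parity).
(c)–(e): allowed.
(c)–(f): allowed.
(d)–(e): allowed.
(d)–(f): allowed.
(e)–(f): forbidden (parity).
Allowed pairs: 5 of 15.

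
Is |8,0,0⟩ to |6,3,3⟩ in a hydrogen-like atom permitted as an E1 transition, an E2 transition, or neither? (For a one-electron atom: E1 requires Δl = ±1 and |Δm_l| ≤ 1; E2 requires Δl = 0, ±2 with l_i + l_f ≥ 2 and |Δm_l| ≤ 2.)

Δl = 3 − 0 = +3; l_i + l_f = 3.
Δm_l = +3.
E1 (Δl = ±1, |Δm_l| ≤ 1): not satisfied.
E2 (Δl = 0,±2, l_i+l_f ≥ 2, |Δm_l| ≤ 2): not satisfied.

neither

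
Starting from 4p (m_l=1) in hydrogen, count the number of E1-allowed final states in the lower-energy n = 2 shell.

E1 requires Δl = ±1, so l_f ∈ {0, 2}; with 0 ≤ l_f ≤ n_f−1 = 1, the allowed l_f values are {0}.
For l_f = 0: m_f ∈ {m_i−1, m_i, m_i+1} ∩ [−0, 0] = {0} → 1 state.
Total: 1.

1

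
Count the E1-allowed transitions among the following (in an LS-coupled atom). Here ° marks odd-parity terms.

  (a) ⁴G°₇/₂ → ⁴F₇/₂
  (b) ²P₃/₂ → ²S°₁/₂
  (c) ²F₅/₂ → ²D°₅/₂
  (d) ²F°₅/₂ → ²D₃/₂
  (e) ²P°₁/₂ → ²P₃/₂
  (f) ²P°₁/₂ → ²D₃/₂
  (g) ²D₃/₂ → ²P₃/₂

(a) allowed
(b) allowed
(c) allowed
(d) allowed
(e) allowed
(f) allowed
(g) forbidden (parity fails)
Total allowed: 6 of 7.

6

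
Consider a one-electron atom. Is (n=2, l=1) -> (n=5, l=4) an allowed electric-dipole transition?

Initial l = 1, final l = 4, so Δl = +3. E1 requires Δl = ±1: fails.
The transition is electric-dipole forbidden.

forbidden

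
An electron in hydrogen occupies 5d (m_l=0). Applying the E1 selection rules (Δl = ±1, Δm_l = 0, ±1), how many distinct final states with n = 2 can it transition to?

3

E1 requires Δl = ±1, so l_f ∈ {1, 3}; with 0 ≤ l_f ≤ n_f−1 = 1, the allowed l_f values are {1}.
For l_f = 1: m_f ∈ {m_i−1, m_i, m_i+1} ∩ [−1, 1] = {-1, 0, 1} → 3 states.
Total: 3.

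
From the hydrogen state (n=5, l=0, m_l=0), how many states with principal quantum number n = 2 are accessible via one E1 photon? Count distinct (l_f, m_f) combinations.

3

E1 requires Δl = ±1, so l_f ∈ {-1, 1}; with 0 ≤ l_f ≤ n_f−1 = 1, the allowed l_f values are {1}.
For l_f = 1: m_f ∈ {m_i−1, m_i, m_i+1} ∩ [−1, 1] = {-1, 0, 1} → 3 states.
Total: 3.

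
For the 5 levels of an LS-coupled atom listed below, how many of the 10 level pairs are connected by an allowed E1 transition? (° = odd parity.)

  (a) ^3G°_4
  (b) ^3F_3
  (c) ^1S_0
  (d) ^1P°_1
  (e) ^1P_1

(a)–(b): allowed.
(a)–(c): forbidden (ΔS, ΔL, ΔJ).
(a)–(d): forbidden (parity, ΔS, ΔL, ΔJ).
(a)–(e): forbidden (ΔS, ΔL, ΔJ).
(b)–(c): forbidden (parity, ΔS, ΔL, ΔJ).
(b)–(d): forbidden (ΔS, ΔL, ΔJ).
(b)–(e): forbidden (parity, ΔS, ΔL, ΔJ).
(c)–(d): allowed.
(c)–(e): forbidden (parity).
(d)–(e): allowed.
Allowed pairs: 3 of 10.

3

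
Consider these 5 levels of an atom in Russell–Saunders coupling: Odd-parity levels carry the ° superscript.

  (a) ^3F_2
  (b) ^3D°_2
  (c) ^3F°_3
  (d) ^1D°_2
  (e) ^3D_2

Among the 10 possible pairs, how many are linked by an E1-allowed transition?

4

(a)–(b): allowed.
(a)–(c): allowed.
(a)–(d): forbidden (ΔS).
(a)–(e): forbidden (parity).
(b)–(c): forbidden (parity).
(b)–(d): forbidden (parity, ΔS).
(b)–(e): allowed.
(c)–(d): forbidden (parity, ΔS).
(c)–(e): allowed.
(d)–(e): forbidden (ΔS).
Allowed pairs: 4 of 10.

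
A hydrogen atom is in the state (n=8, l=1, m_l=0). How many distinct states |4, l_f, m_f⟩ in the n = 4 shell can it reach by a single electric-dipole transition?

E1 requires Δl = ±1, so l_f ∈ {0, 2}; with 0 ≤ l_f ≤ n_f−1 = 3, the allowed l_f values are {0, 2}.
For l_f = 0: m_f ∈ {m_i−1, m_i, m_i+1} ∩ [−0, 0] = {0} → 1 state.
For l_f = 2: m_f ∈ {m_i−1, m_i, m_i+1} ∩ [−2, 2] = {-1, 0, 1} → 3 states.
Total: 4.

4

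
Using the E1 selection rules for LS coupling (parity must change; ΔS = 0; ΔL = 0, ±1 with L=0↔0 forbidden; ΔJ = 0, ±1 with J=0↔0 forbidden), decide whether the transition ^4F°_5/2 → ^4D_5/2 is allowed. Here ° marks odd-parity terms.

allowed

Initial level: S=3/2, L=3, J=5/2, parity odd. Final level: S=3/2, L=2, J=5/2, parity even.
ΔL = 0, ±1 (not L=0↔0): L: 3 → 2, ΔL = -1 — satisfied.
Parity must change: odd → even — satisfied.
ΔS = 0: S: 3/2 → 3/2 — satisfied.
ΔJ = 0, ±1 (not J=0↔0): J: 5/2 → 5/2, ΔJ = +0 — satisfied.
All four E1 rules are satisfied.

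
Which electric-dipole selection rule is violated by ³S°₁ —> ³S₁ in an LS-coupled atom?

Reading off the term symbols: S 1→1, L 0→0, J 1→1, parity odd→even.
Parity must change: odd → even — passes.
ΔS = 0: S: 1 → 1 — passes.
ΔL = 0, ±1 (not L=0↔0): L: 0 → 0, ΔL = +0 — fails.
ΔJ = 0, ±1 (not J=0↔0): J: 1 → 1, ΔJ = +0 — passes.

the L=0 ↔ L=0 exclusion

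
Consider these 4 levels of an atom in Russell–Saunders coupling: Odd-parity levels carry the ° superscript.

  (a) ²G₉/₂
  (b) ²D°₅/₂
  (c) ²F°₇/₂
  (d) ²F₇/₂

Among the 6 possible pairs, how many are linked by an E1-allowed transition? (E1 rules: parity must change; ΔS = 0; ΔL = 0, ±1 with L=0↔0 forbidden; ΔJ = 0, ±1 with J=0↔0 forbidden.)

(a)–(b): forbidden (ΔL, ΔJ).
(a)–(c): allowed.
(a)–(d): forbidden (parity).
(b)–(c): forbidden (parity).
(b)–(d): allowed.
(c)–(d): allowed.
Allowed pairs: 3 of 6.

3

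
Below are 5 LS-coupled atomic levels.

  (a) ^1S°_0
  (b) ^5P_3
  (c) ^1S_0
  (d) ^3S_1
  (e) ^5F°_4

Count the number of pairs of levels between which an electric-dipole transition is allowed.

(a)–(b): forbidden (ΔS, ΔJ).
(a)–(c): forbidden (ΔL, ΔJ).
(a)–(d): forbidden (ΔS, ΔL).
(a)–(e): forbidden (parity, ΔS, ΔL, ΔJ).
(b)–(c): forbidden (parity, ΔS, ΔJ).
(b)–(d): forbidden (parity, ΔS, ΔJ).
(b)–(e): forbidden (ΔL).
(c)–(d): forbidden (parity, ΔS, ΔL).
(c)–(e): forbidden (ΔS, ΔL, ΔJ).
(d)–(e): forbidden (ΔS, ΔL, ΔJ).
Allowed pairs: 0 of 10.

0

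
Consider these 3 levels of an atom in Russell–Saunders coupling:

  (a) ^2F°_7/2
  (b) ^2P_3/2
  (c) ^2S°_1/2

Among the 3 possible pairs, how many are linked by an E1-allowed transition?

1

(a)–(b): forbidden (ΔL, ΔJ).
(a)–(c): forbidden (parity, ΔL, ΔJ).
(b)–(c): allowed.
Allowed pairs: 1 of 3.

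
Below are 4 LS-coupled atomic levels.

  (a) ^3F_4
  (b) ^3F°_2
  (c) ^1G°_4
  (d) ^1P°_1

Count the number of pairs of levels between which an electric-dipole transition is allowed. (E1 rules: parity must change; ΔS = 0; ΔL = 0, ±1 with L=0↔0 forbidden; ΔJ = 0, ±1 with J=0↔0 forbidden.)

0

(a)–(b): forbidden (ΔJ).
(a)–(c): forbidden (ΔS).
(a)–(d): forbidden (ΔS, ΔL, ΔJ).
(b)–(c): forbidden (parity, ΔS, ΔJ).
(b)–(d): forbidden (parity, ΔS, ΔL).
(c)–(d): forbidden (parity, ΔL, ΔJ).
Allowed pairs: 0 of 6.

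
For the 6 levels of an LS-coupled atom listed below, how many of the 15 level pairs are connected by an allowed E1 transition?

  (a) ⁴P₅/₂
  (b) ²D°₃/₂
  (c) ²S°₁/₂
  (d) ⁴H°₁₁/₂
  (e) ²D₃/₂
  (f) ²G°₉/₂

1

(a)–(b): forbidden (ΔS).
(a)–(c): forbidden (ΔS, ΔJ).
(a)–(d): forbidden (ΔL, ΔJ).
(a)–(e): forbidden (parity, ΔS).
(a)–(f): forbidden (ΔS, ΔL, ΔJ).
(b)–(c): forbidden (parity, ΔL).
(b)–(d): forbidden (parity, ΔS, ΔL, ΔJ).
(b)–(e): allowed.
(b)–(f): forbidden (parity, ΔL, ΔJ).
(c)–(d): forbidden (parity, ΔS, ΔL, ΔJ).
(c)–(e): forbidden (ΔL).
(c)–(f): forbidden (parity, ΔL, ΔJ).
(d)–(e): forbidden (ΔS, ΔL, ΔJ).
(d)–(f): forbidden (parity, ΔS).
(e)–(f): forbidden (ΔL, ΔJ).
Allowed pairs: 1 of 15.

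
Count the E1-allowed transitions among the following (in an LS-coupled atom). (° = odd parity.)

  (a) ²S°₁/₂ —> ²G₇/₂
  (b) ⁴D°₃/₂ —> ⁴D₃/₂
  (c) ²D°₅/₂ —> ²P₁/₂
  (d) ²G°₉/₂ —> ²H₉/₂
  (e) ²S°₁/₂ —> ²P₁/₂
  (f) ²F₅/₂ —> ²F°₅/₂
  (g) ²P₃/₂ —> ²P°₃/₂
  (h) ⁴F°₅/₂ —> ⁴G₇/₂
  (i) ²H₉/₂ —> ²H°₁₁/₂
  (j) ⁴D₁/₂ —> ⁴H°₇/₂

(a) forbidden (ΔL, ΔJ fail)
(b) allowed
(c) forbidden (ΔJ fails)
(d) allowed
(e) allowed
(f) allowed
(g) allowed
(h) allowed
(i) allowed
(j) forbidden (ΔL, ΔJ fail)
Total allowed: 7 of 10.

7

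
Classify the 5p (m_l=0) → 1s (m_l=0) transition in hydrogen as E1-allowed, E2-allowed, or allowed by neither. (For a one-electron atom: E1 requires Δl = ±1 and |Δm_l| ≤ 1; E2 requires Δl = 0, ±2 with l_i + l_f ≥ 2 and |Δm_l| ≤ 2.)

E1

Δl = 0 − 1 = -1; l_i + l_f = 1.
Δm_l = +0.
E1 (Δl = ±1, |Δm_l| ≤ 1): satisfied.
E2 (Δl = 0,±2, l_i+l_f ≥ 2, |Δm_l| ≤ 2): not satisfied.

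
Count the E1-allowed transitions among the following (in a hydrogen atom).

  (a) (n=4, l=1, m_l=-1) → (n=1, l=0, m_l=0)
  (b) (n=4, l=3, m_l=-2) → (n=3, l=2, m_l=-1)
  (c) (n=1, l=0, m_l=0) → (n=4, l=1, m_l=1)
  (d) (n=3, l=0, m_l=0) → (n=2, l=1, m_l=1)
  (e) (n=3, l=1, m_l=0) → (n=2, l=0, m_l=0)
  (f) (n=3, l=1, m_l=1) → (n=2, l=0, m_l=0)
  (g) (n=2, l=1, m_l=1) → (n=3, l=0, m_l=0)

7

(a) allowed
(b) allowed
(c) allowed
(d) allowed
(e) allowed
(f) allowed
(g) allowed
Total allowed: 7 of 7.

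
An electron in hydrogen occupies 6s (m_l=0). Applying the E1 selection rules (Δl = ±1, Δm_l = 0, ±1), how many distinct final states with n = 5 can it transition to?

E1 requires Δl = ±1, so l_f ∈ {-1, 1}; with 0 ≤ l_f ≤ n_f−1 = 4, the allowed l_f values are {1}.
For l_f = 1: m_f ∈ {m_i−1, m_i, m_i+1} ∩ [−1, 1] = {-1, 0, 1} → 3 states.
Total: 3.

3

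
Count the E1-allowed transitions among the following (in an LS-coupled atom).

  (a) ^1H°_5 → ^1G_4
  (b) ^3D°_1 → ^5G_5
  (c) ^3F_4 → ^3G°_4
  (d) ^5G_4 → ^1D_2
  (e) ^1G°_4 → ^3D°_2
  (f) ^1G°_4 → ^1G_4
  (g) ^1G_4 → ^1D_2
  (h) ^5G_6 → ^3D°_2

3

(a) allowed
(b) forbidden (ΔS, ΔL, ΔJ fail)
(c) allowed
(d) forbidden (parity, ΔS, ΔL, ΔJ fail)
(e) forbidden (parity, ΔS, ΔL, ΔJ fail)
(f) allowed
(g) forbidden (parity, ΔL, ΔJ fail)
(h) forbidden (ΔS, ΔL, ΔJ fail)
Total allowed: 3 of 8.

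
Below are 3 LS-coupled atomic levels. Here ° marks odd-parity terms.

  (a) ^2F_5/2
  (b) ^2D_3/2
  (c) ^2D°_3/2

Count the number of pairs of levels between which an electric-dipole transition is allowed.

(a)–(b): forbidden (parity).
(a)–(c): allowed.
(b)–(c): allowed.
Allowed pairs: 2 of 3.

2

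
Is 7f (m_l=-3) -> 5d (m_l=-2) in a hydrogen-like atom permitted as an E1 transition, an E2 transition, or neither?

E1

Δl = 2 − 3 = -1; l_i + l_f = 5.
Δm_l = +1.
E1 (Δl = ±1, |Δm_l| ≤ 1): satisfied.
E2 (Δl = 0,±2, l_i+l_f ≥ 2, |Δm_l| ≤ 2): not satisfied.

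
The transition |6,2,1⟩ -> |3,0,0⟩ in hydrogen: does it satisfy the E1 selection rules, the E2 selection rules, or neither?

E2

Δl = 0 − 2 = -2; l_i + l_f = 2.
Δm_l = -1.
E1 (Δl = ±1, |Δm_l| ≤ 1): not satisfied.
E2 (Δl = 0,±2, l_i+l_f ≥ 2, |Δm_l| ≤ 2): satisfied.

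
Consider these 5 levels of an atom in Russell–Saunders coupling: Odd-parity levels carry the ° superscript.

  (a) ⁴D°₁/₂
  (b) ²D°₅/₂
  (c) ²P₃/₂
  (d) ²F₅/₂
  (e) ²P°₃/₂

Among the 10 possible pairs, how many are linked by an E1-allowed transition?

(a)–(b): forbidden (parity, ΔS, ΔJ).
(a)–(c): forbidden (ΔS).
(a)–(d): forbidden (ΔS, ΔJ).
(a)–(e): forbidden (parity, ΔS).
(b)–(c): allowed.
(b)–(d): allowed.
(b)–(e): forbidden (parity).
(c)–(d): forbidden (parity, ΔL).
(c)–(e): allowed.
(d)–(e): forbidden (ΔL).
Allowed pairs: 3 of 10.

3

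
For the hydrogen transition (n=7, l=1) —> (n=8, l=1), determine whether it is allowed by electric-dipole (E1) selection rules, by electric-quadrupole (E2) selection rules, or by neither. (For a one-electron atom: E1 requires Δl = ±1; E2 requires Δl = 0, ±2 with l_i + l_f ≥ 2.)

E2

Δl = 1 − 1 = +0; l_i + l_f = 2.
E1 (Δl = ±1): not satisfied.
E2 (Δl = 0,±2, l_i+l_f ≥ 2): satisfied.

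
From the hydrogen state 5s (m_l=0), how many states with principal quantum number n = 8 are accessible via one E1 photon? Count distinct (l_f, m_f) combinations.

E1 requires Δl = ±1, so l_f ∈ {-1, 1}; with 0 ≤ l_f ≤ n_f−1 = 7, the allowed l_f values are {1}.
For l_f = 1: m_f ∈ {m_i−1, m_i, m_i+1} ∩ [−1, 1] = {-1, 0, 1} → 3 states.
Total: 3.

3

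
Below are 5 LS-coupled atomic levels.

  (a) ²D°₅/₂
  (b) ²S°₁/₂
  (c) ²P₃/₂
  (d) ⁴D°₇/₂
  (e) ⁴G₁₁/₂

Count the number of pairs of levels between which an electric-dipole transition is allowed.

(a)–(b): forbidden (parity, ΔL, ΔJ).
(a)–(c): allowed.
(a)–(d): forbidden (parity, ΔS).
(a)–(e): forbidden (ΔS, ΔL, ΔJ).
(b)–(c): allowed.
(b)–(d): forbidden (parity, ΔS, ΔL, ΔJ).
(b)–(e): forbidden (ΔS, ΔL, ΔJ).
(c)–(d): forbidden (ΔS, ΔJ).
(c)–(e): forbidden (parity, ΔS, ΔL, ΔJ).
(d)–(e): forbidden (ΔL, ΔJ).
Allowed pairs: 2 of 10.

2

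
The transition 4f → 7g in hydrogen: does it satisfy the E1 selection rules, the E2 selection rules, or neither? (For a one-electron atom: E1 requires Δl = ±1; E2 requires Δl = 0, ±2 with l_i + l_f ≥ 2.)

E1

Δl = 4 − 3 = +1; l_i + l_f = 7.
E1 (Δl = ±1): satisfied.
E2 (Δl = 0,±2, l_i+l_f ≥ 2): not satisfied.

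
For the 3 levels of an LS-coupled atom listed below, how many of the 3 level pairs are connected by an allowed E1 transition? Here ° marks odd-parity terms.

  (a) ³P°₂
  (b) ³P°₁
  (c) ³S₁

(a)–(b): forbidden (parity).
(a)–(c): allowed.
(b)–(c): allowed.
Allowed pairs: 2 of 3.

2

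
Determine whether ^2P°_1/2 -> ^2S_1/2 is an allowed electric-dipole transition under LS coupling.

Initial level: S=1/2, L=1, J=1/2, parity odd. Final level: S=1/2, L=0, J=1/2, parity even.
Parity must change: odd → even — ✓.
ΔS = 0: S: 1/2 → 1/2 — ✓.
ΔL = 0, ±1 (not L=0↔0): L: 1 → 0, ΔL = -1 — ✓.
ΔJ = 0, ±1 (not J=0↔0): J: 1/2 → 1/2, ΔJ = +0 — ✓.
All four E1 rules are satisfied.

allowed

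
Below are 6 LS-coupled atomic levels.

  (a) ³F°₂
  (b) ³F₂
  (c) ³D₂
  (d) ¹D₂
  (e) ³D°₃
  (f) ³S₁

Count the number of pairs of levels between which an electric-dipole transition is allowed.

4

(a)–(b): allowed.
(a)–(c): allowed.
(a)–(d): forbidden (ΔS).
(a)–(e): forbidden (parity).
(a)–(f): forbidden (ΔL).
(b)–(c): forbidden (parity).
(b)–(d): forbidden (parity, ΔS).
(b)–(e): allowed.
(b)–(f): forbidden (parity, ΔL).
(c)–(d): forbidden (parity, ΔS).
(c)–(e): allowed.
(c)–(f): forbidden (parity, ΔL).
(d)–(e): forbidden (ΔS).
(d)–(f): forbidden (parity, ΔS, ΔL).
(e)–(f): forbidden (ΔL, ΔJ).
Allowed pairs: 4 of 15.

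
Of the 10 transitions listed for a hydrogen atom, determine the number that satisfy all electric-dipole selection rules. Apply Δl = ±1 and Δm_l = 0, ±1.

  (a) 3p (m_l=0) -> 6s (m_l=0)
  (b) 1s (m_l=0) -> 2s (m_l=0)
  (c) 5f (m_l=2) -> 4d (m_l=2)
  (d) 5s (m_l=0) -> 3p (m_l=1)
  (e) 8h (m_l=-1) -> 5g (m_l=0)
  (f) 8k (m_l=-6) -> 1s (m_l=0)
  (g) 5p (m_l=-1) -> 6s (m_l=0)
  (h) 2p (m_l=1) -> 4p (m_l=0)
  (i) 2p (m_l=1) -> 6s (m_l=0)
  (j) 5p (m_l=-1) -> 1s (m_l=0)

7

(a) allowed
(b) forbidden — Δl = +0 (E1 requires Δl = ±1)
(c) allowed
(d) allowed
(e) allowed
(f) forbidden — Δl = -7 (E1 requires Δl = ±1); Δm_l = +6 (E1 requires Δm_l = 0, ±1)
(g) allowed
(h) forbidden — Δl = +0 (E1 requires Δl = ±1)
(i) allowed
(j) allowed
Total allowed: 7 of 10.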